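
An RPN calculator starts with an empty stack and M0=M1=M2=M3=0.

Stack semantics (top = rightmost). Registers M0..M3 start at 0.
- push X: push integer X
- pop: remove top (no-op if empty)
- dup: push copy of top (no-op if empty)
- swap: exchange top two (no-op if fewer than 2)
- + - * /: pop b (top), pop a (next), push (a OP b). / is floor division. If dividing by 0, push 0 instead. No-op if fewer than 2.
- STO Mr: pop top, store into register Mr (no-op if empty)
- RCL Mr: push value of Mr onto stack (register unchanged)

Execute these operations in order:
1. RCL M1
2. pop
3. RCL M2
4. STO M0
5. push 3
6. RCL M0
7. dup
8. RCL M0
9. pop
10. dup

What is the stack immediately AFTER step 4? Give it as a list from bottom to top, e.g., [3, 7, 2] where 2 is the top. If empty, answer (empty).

After op 1 (RCL M1): stack=[0] mem=[0,0,0,0]
After op 2 (pop): stack=[empty] mem=[0,0,0,0]
After op 3 (RCL M2): stack=[0] mem=[0,0,0,0]
After op 4 (STO M0): stack=[empty] mem=[0,0,0,0]

(empty)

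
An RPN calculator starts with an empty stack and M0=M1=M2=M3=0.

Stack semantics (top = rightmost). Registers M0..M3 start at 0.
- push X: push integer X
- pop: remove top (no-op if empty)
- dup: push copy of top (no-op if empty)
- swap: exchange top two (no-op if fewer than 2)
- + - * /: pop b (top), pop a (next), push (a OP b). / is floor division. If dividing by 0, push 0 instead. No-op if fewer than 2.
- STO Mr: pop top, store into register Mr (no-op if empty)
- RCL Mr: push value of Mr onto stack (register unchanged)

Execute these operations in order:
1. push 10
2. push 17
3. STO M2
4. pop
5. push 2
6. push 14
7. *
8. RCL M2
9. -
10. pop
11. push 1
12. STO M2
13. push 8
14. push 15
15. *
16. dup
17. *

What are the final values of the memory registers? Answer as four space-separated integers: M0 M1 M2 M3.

After op 1 (push 10): stack=[10] mem=[0,0,0,0]
After op 2 (push 17): stack=[10,17] mem=[0,0,0,0]
After op 3 (STO M2): stack=[10] mem=[0,0,17,0]
After op 4 (pop): stack=[empty] mem=[0,0,17,0]
After op 5 (push 2): stack=[2] mem=[0,0,17,0]
After op 6 (push 14): stack=[2,14] mem=[0,0,17,0]
After op 7 (*): stack=[28] mem=[0,0,17,0]
After op 8 (RCL M2): stack=[28,17] mem=[0,0,17,0]
After op 9 (-): stack=[11] mem=[0,0,17,0]
After op 10 (pop): stack=[empty] mem=[0,0,17,0]
After op 11 (push 1): stack=[1] mem=[0,0,17,0]
After op 12 (STO M2): stack=[empty] mem=[0,0,1,0]
After op 13 (push 8): stack=[8] mem=[0,0,1,0]
After op 14 (push 15): stack=[8,15] mem=[0,0,1,0]
After op 15 (*): stack=[120] mem=[0,0,1,0]
After op 16 (dup): stack=[120,120] mem=[0,0,1,0]
After op 17 (*): stack=[14400] mem=[0,0,1,0]

Answer: 0 0 1 0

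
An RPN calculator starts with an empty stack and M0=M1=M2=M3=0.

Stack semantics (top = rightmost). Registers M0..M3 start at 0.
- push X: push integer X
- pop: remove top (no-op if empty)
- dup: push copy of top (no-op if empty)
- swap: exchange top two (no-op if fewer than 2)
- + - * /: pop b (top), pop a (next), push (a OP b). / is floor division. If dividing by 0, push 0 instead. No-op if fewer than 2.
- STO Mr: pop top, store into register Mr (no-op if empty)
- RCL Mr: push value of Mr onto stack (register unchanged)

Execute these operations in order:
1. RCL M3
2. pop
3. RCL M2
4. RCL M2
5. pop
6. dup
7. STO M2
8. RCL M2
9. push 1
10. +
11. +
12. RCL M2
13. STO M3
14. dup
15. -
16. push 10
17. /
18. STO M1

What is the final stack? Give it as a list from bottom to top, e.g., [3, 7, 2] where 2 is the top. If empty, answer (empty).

Answer: (empty)

Derivation:
After op 1 (RCL M3): stack=[0] mem=[0,0,0,0]
After op 2 (pop): stack=[empty] mem=[0,0,0,0]
After op 3 (RCL M2): stack=[0] mem=[0,0,0,0]
After op 4 (RCL M2): stack=[0,0] mem=[0,0,0,0]
After op 5 (pop): stack=[0] mem=[0,0,0,0]
After op 6 (dup): stack=[0,0] mem=[0,0,0,0]
After op 7 (STO M2): stack=[0] mem=[0,0,0,0]
After op 8 (RCL M2): stack=[0,0] mem=[0,0,0,0]
After op 9 (push 1): stack=[0,0,1] mem=[0,0,0,0]
After op 10 (+): stack=[0,1] mem=[0,0,0,0]
After op 11 (+): stack=[1] mem=[0,0,0,0]
After op 12 (RCL M2): stack=[1,0] mem=[0,0,0,0]
After op 13 (STO M3): stack=[1] mem=[0,0,0,0]
After op 14 (dup): stack=[1,1] mem=[0,0,0,0]
After op 15 (-): stack=[0] mem=[0,0,0,0]
After op 16 (push 10): stack=[0,10] mem=[0,0,0,0]
After op 17 (/): stack=[0] mem=[0,0,0,0]
After op 18 (STO M1): stack=[empty] mem=[0,0,0,0]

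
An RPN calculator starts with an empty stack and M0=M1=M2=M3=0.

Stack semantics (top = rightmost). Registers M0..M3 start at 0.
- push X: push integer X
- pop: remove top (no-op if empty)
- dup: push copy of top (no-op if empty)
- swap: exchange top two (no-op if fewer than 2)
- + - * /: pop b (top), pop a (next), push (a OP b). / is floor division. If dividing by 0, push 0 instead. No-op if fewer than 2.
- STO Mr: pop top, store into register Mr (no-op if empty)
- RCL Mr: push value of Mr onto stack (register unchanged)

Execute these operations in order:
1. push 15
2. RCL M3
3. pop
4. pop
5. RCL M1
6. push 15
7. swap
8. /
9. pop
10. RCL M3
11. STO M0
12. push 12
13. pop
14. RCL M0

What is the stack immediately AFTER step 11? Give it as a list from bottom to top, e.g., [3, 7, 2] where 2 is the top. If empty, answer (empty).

After op 1 (push 15): stack=[15] mem=[0,0,0,0]
After op 2 (RCL M3): stack=[15,0] mem=[0,0,0,0]
After op 3 (pop): stack=[15] mem=[0,0,0,0]
After op 4 (pop): stack=[empty] mem=[0,0,0,0]
After op 5 (RCL M1): stack=[0] mem=[0,0,0,0]
After op 6 (push 15): stack=[0,15] mem=[0,0,0,0]
After op 7 (swap): stack=[15,0] mem=[0,0,0,0]
After op 8 (/): stack=[0] mem=[0,0,0,0]
After op 9 (pop): stack=[empty] mem=[0,0,0,0]
After op 10 (RCL M3): stack=[0] mem=[0,0,0,0]
After op 11 (STO M0): stack=[empty] mem=[0,0,0,0]

(empty)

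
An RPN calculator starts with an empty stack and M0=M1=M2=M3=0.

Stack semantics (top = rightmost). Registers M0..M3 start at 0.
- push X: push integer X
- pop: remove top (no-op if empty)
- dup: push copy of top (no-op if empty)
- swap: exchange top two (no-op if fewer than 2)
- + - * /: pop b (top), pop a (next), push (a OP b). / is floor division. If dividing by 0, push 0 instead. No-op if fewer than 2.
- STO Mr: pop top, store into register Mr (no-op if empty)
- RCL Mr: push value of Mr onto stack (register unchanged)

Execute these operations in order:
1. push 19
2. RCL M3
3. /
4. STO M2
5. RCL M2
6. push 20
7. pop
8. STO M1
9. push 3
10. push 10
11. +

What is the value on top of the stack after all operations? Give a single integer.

After op 1 (push 19): stack=[19] mem=[0,0,0,0]
After op 2 (RCL M3): stack=[19,0] mem=[0,0,0,0]
After op 3 (/): stack=[0] mem=[0,0,0,0]
After op 4 (STO M2): stack=[empty] mem=[0,0,0,0]
After op 5 (RCL M2): stack=[0] mem=[0,0,0,0]
After op 6 (push 20): stack=[0,20] mem=[0,0,0,0]
After op 7 (pop): stack=[0] mem=[0,0,0,0]
After op 8 (STO M1): stack=[empty] mem=[0,0,0,0]
After op 9 (push 3): stack=[3] mem=[0,0,0,0]
After op 10 (push 10): stack=[3,10] mem=[0,0,0,0]
After op 11 (+): stack=[13] mem=[0,0,0,0]

Answer: 13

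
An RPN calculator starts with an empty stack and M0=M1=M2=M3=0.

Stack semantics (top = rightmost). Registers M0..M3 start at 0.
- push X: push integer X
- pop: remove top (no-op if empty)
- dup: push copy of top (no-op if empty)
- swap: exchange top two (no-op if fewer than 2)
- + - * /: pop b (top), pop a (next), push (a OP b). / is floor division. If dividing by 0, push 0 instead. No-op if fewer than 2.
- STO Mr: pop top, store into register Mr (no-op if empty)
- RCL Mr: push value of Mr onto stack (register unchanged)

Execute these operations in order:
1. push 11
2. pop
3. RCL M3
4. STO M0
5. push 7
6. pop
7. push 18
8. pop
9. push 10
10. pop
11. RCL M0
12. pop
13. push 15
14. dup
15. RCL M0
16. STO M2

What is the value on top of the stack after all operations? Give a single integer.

After op 1 (push 11): stack=[11] mem=[0,0,0,0]
After op 2 (pop): stack=[empty] mem=[0,0,0,0]
After op 3 (RCL M3): stack=[0] mem=[0,0,0,0]
After op 4 (STO M0): stack=[empty] mem=[0,0,0,0]
After op 5 (push 7): stack=[7] mem=[0,0,0,0]
After op 6 (pop): stack=[empty] mem=[0,0,0,0]
After op 7 (push 18): stack=[18] mem=[0,0,0,0]
After op 8 (pop): stack=[empty] mem=[0,0,0,0]
After op 9 (push 10): stack=[10] mem=[0,0,0,0]
After op 10 (pop): stack=[empty] mem=[0,0,0,0]
After op 11 (RCL M0): stack=[0] mem=[0,0,0,0]
After op 12 (pop): stack=[empty] mem=[0,0,0,0]
After op 13 (push 15): stack=[15] mem=[0,0,0,0]
After op 14 (dup): stack=[15,15] mem=[0,0,0,0]
After op 15 (RCL M0): stack=[15,15,0] mem=[0,0,0,0]
After op 16 (STO M2): stack=[15,15] mem=[0,0,0,0]

Answer: 15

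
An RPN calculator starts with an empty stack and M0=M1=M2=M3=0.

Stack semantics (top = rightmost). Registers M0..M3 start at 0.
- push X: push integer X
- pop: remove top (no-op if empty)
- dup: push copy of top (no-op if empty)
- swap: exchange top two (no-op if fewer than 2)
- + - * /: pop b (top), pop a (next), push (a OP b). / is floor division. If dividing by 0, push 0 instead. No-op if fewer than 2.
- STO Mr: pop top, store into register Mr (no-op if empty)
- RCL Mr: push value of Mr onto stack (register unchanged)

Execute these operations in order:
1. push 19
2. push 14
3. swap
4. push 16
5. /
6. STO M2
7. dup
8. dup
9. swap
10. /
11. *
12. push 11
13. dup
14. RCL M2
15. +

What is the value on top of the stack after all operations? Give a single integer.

After op 1 (push 19): stack=[19] mem=[0,0,0,0]
After op 2 (push 14): stack=[19,14] mem=[0,0,0,0]
After op 3 (swap): stack=[14,19] mem=[0,0,0,0]
After op 4 (push 16): stack=[14,19,16] mem=[0,0,0,0]
After op 5 (/): stack=[14,1] mem=[0,0,0,0]
After op 6 (STO M2): stack=[14] mem=[0,0,1,0]
After op 7 (dup): stack=[14,14] mem=[0,0,1,0]
After op 8 (dup): stack=[14,14,14] mem=[0,0,1,0]
After op 9 (swap): stack=[14,14,14] mem=[0,0,1,0]
After op 10 (/): stack=[14,1] mem=[0,0,1,0]
After op 11 (*): stack=[14] mem=[0,0,1,0]
After op 12 (push 11): stack=[14,11] mem=[0,0,1,0]
After op 13 (dup): stack=[14,11,11] mem=[0,0,1,0]
After op 14 (RCL M2): stack=[14,11,11,1] mem=[0,0,1,0]
After op 15 (+): stack=[14,11,12] mem=[0,0,1,0]

Answer: 12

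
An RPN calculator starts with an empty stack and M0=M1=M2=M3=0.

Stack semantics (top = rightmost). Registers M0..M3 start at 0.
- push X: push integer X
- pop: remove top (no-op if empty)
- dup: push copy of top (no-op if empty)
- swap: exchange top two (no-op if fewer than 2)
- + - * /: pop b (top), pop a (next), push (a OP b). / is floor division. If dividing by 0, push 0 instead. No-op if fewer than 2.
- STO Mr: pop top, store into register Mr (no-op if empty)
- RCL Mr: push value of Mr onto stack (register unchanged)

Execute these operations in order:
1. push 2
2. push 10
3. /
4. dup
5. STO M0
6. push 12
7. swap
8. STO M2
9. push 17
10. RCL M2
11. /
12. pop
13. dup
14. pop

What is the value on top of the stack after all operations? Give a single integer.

After op 1 (push 2): stack=[2] mem=[0,0,0,0]
After op 2 (push 10): stack=[2,10] mem=[0,0,0,0]
After op 3 (/): stack=[0] mem=[0,0,0,0]
After op 4 (dup): stack=[0,0] mem=[0,0,0,0]
After op 5 (STO M0): stack=[0] mem=[0,0,0,0]
After op 6 (push 12): stack=[0,12] mem=[0,0,0,0]
After op 7 (swap): stack=[12,0] mem=[0,0,0,0]
After op 8 (STO M2): stack=[12] mem=[0,0,0,0]
After op 9 (push 17): stack=[12,17] mem=[0,0,0,0]
After op 10 (RCL M2): stack=[12,17,0] mem=[0,0,0,0]
After op 11 (/): stack=[12,0] mem=[0,0,0,0]
After op 12 (pop): stack=[12] mem=[0,0,0,0]
After op 13 (dup): stack=[12,12] mem=[0,0,0,0]
After op 14 (pop): stack=[12] mem=[0,0,0,0]

Answer: 12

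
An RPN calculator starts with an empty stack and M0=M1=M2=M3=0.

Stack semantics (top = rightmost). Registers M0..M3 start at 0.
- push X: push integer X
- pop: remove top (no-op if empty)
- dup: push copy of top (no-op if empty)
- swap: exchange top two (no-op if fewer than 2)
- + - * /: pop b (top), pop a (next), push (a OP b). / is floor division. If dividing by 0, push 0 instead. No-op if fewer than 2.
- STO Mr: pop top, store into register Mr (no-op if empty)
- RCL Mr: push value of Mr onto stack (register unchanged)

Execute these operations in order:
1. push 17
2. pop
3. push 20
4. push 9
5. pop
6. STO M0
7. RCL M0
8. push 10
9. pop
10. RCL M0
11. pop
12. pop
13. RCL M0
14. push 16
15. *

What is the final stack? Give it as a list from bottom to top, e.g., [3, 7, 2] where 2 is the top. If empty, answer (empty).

After op 1 (push 17): stack=[17] mem=[0,0,0,0]
After op 2 (pop): stack=[empty] mem=[0,0,0,0]
After op 3 (push 20): stack=[20] mem=[0,0,0,0]
After op 4 (push 9): stack=[20,9] mem=[0,0,0,0]
After op 5 (pop): stack=[20] mem=[0,0,0,0]
After op 6 (STO M0): stack=[empty] mem=[20,0,0,0]
After op 7 (RCL M0): stack=[20] mem=[20,0,0,0]
After op 8 (push 10): stack=[20,10] mem=[20,0,0,0]
After op 9 (pop): stack=[20] mem=[20,0,0,0]
After op 10 (RCL M0): stack=[20,20] mem=[20,0,0,0]
After op 11 (pop): stack=[20] mem=[20,0,0,0]
After op 12 (pop): stack=[empty] mem=[20,0,0,0]
After op 13 (RCL M0): stack=[20] mem=[20,0,0,0]
After op 14 (push 16): stack=[20,16] mem=[20,0,0,0]
After op 15 (*): stack=[320] mem=[20,0,0,0]

Answer: [320]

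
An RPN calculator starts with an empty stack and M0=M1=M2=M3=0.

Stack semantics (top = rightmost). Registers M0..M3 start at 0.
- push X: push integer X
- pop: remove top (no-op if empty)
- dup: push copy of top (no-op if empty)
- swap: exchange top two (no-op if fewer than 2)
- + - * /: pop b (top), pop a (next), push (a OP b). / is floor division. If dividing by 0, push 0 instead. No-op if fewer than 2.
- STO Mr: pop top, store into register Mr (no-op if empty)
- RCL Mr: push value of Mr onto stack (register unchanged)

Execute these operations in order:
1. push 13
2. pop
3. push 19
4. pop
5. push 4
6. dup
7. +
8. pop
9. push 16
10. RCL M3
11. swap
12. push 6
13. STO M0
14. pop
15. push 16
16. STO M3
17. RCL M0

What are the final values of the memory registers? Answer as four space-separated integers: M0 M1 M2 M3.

After op 1 (push 13): stack=[13] mem=[0,0,0,0]
After op 2 (pop): stack=[empty] mem=[0,0,0,0]
After op 3 (push 19): stack=[19] mem=[0,0,0,0]
After op 4 (pop): stack=[empty] mem=[0,0,0,0]
After op 5 (push 4): stack=[4] mem=[0,0,0,0]
After op 6 (dup): stack=[4,4] mem=[0,0,0,0]
After op 7 (+): stack=[8] mem=[0,0,0,0]
After op 8 (pop): stack=[empty] mem=[0,0,0,0]
After op 9 (push 16): stack=[16] mem=[0,0,0,0]
After op 10 (RCL M3): stack=[16,0] mem=[0,0,0,0]
After op 11 (swap): stack=[0,16] mem=[0,0,0,0]
After op 12 (push 6): stack=[0,16,6] mem=[0,0,0,0]
After op 13 (STO M0): stack=[0,16] mem=[6,0,0,0]
After op 14 (pop): stack=[0] mem=[6,0,0,0]
After op 15 (push 16): stack=[0,16] mem=[6,0,0,0]
After op 16 (STO M3): stack=[0] mem=[6,0,0,16]
After op 17 (RCL M0): stack=[0,6] mem=[6,0,0,16]

Answer: 6 0 0 16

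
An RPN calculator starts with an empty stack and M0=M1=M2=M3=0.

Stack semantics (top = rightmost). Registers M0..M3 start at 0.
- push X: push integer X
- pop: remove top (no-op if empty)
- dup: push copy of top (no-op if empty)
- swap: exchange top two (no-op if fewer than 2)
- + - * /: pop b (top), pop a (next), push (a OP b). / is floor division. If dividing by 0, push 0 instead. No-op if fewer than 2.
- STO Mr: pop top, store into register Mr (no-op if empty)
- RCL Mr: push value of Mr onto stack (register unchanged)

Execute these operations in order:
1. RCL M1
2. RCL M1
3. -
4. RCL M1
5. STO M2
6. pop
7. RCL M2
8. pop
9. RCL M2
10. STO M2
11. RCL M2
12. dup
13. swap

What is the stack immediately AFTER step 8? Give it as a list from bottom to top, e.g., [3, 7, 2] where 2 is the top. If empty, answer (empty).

After op 1 (RCL M1): stack=[0] mem=[0,0,0,0]
After op 2 (RCL M1): stack=[0,0] mem=[0,0,0,0]
After op 3 (-): stack=[0] mem=[0,0,0,0]
After op 4 (RCL M1): stack=[0,0] mem=[0,0,0,0]
After op 5 (STO M2): stack=[0] mem=[0,0,0,0]
After op 6 (pop): stack=[empty] mem=[0,0,0,0]
After op 7 (RCL M2): stack=[0] mem=[0,0,0,0]
After op 8 (pop): stack=[empty] mem=[0,0,0,0]

(empty)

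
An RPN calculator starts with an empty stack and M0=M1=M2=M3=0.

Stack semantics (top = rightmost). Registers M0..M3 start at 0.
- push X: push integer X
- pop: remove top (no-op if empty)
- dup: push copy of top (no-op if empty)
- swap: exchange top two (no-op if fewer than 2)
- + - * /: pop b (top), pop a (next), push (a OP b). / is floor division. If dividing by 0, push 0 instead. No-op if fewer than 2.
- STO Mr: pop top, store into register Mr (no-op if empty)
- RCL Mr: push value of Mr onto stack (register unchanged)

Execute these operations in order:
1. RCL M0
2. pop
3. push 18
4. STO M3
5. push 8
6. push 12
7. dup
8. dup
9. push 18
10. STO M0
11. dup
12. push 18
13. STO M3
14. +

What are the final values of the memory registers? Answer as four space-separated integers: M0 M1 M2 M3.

Answer: 18 0 0 18

Derivation:
After op 1 (RCL M0): stack=[0] mem=[0,0,0,0]
After op 2 (pop): stack=[empty] mem=[0,0,0,0]
After op 3 (push 18): stack=[18] mem=[0,0,0,0]
After op 4 (STO M3): stack=[empty] mem=[0,0,0,18]
After op 5 (push 8): stack=[8] mem=[0,0,0,18]
After op 6 (push 12): stack=[8,12] mem=[0,0,0,18]
After op 7 (dup): stack=[8,12,12] mem=[0,0,0,18]
After op 8 (dup): stack=[8,12,12,12] mem=[0,0,0,18]
After op 9 (push 18): stack=[8,12,12,12,18] mem=[0,0,0,18]
After op 10 (STO M0): stack=[8,12,12,12] mem=[18,0,0,18]
After op 11 (dup): stack=[8,12,12,12,12] mem=[18,0,0,18]
After op 12 (push 18): stack=[8,12,12,12,12,18] mem=[18,0,0,18]
After op 13 (STO M3): stack=[8,12,12,12,12] mem=[18,0,0,18]
After op 14 (+): stack=[8,12,12,24] mem=[18,0,0,18]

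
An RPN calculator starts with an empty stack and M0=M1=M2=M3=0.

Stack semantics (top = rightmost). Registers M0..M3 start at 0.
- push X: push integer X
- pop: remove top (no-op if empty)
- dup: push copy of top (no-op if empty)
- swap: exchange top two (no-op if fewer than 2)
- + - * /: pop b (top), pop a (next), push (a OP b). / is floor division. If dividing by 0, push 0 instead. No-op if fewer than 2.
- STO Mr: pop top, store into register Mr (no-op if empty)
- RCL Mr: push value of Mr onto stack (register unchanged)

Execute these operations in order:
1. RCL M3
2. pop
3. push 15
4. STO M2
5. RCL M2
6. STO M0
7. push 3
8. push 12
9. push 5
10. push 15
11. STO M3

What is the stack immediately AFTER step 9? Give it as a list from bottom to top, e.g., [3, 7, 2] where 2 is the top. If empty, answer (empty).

After op 1 (RCL M3): stack=[0] mem=[0,0,0,0]
After op 2 (pop): stack=[empty] mem=[0,0,0,0]
After op 3 (push 15): stack=[15] mem=[0,0,0,0]
After op 4 (STO M2): stack=[empty] mem=[0,0,15,0]
After op 5 (RCL M2): stack=[15] mem=[0,0,15,0]
After op 6 (STO M0): stack=[empty] mem=[15,0,15,0]
After op 7 (push 3): stack=[3] mem=[15,0,15,0]
After op 8 (push 12): stack=[3,12] mem=[15,0,15,0]
After op 9 (push 5): stack=[3,12,5] mem=[15,0,15,0]

[3, 12, 5]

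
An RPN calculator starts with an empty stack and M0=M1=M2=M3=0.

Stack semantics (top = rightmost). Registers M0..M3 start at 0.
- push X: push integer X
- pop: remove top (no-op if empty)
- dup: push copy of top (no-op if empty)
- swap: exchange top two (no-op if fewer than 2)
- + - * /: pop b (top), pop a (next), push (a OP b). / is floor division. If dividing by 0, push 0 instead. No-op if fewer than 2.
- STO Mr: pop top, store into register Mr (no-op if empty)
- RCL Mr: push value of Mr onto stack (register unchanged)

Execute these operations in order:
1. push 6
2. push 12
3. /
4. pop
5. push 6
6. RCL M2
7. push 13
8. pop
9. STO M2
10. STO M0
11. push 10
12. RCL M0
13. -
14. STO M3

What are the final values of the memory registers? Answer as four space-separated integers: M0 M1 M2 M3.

After op 1 (push 6): stack=[6] mem=[0,0,0,0]
After op 2 (push 12): stack=[6,12] mem=[0,0,0,0]
After op 3 (/): stack=[0] mem=[0,0,0,0]
After op 4 (pop): stack=[empty] mem=[0,0,0,0]
After op 5 (push 6): stack=[6] mem=[0,0,0,0]
After op 6 (RCL M2): stack=[6,0] mem=[0,0,0,0]
After op 7 (push 13): stack=[6,0,13] mem=[0,0,0,0]
After op 8 (pop): stack=[6,0] mem=[0,0,0,0]
After op 9 (STO M2): stack=[6] mem=[0,0,0,0]
After op 10 (STO M0): stack=[empty] mem=[6,0,0,0]
After op 11 (push 10): stack=[10] mem=[6,0,0,0]
After op 12 (RCL M0): stack=[10,6] mem=[6,0,0,0]
After op 13 (-): stack=[4] mem=[6,0,0,0]
After op 14 (STO M3): stack=[empty] mem=[6,0,0,4]

Answer: 6 0 0 4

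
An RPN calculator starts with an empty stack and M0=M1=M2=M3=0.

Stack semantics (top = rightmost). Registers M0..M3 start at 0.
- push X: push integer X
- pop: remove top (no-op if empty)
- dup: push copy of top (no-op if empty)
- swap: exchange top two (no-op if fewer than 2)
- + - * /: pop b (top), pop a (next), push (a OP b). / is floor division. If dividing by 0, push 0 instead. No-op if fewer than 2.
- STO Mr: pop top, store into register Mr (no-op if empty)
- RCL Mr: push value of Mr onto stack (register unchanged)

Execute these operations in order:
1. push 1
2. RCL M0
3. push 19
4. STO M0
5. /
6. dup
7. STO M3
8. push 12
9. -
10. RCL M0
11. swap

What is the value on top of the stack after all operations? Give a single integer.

After op 1 (push 1): stack=[1] mem=[0,0,0,0]
After op 2 (RCL M0): stack=[1,0] mem=[0,0,0,0]
After op 3 (push 19): stack=[1,0,19] mem=[0,0,0,0]
After op 4 (STO M0): stack=[1,0] mem=[19,0,0,0]
After op 5 (/): stack=[0] mem=[19,0,0,0]
After op 6 (dup): stack=[0,0] mem=[19,0,0,0]
After op 7 (STO M3): stack=[0] mem=[19,0,0,0]
After op 8 (push 12): stack=[0,12] mem=[19,0,0,0]
After op 9 (-): stack=[-12] mem=[19,0,0,0]
After op 10 (RCL M0): stack=[-12,19] mem=[19,0,0,0]
After op 11 (swap): stack=[19,-12] mem=[19,0,0,0]

Answer: -12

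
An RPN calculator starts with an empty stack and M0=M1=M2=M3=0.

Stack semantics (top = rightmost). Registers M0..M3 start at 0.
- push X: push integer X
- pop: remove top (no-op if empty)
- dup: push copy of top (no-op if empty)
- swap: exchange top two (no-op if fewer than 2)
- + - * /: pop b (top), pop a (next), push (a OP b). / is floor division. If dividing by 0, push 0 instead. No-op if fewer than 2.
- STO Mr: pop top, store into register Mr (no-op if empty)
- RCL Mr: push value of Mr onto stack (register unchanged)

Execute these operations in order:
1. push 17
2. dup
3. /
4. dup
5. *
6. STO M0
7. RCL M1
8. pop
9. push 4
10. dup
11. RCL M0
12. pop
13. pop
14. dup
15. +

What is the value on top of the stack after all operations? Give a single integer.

After op 1 (push 17): stack=[17] mem=[0,0,0,0]
After op 2 (dup): stack=[17,17] mem=[0,0,0,0]
After op 3 (/): stack=[1] mem=[0,0,0,0]
After op 4 (dup): stack=[1,1] mem=[0,0,0,0]
After op 5 (*): stack=[1] mem=[0,0,0,0]
After op 6 (STO M0): stack=[empty] mem=[1,0,0,0]
After op 7 (RCL M1): stack=[0] mem=[1,0,0,0]
After op 8 (pop): stack=[empty] mem=[1,0,0,0]
After op 9 (push 4): stack=[4] mem=[1,0,0,0]
After op 10 (dup): stack=[4,4] mem=[1,0,0,0]
After op 11 (RCL M0): stack=[4,4,1] mem=[1,0,0,0]
After op 12 (pop): stack=[4,4] mem=[1,0,0,0]
After op 13 (pop): stack=[4] mem=[1,0,0,0]
After op 14 (dup): stack=[4,4] mem=[1,0,0,0]
After op 15 (+): stack=[8] mem=[1,0,0,0]

Answer: 8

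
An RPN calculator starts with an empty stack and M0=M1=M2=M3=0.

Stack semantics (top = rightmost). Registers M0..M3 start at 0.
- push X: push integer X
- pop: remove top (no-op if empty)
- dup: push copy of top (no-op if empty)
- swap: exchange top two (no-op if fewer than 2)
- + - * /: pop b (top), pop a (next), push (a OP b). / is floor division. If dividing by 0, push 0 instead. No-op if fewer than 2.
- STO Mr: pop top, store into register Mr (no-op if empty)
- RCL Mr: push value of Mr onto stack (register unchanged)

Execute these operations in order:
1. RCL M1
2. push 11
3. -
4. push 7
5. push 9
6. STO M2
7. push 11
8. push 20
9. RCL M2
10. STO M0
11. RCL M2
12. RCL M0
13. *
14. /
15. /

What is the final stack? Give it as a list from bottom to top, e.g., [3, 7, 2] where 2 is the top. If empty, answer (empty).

After op 1 (RCL M1): stack=[0] mem=[0,0,0,0]
After op 2 (push 11): stack=[0,11] mem=[0,0,0,0]
After op 3 (-): stack=[-11] mem=[0,0,0,0]
After op 4 (push 7): stack=[-11,7] mem=[0,0,0,0]
After op 5 (push 9): stack=[-11,7,9] mem=[0,0,0,0]
After op 6 (STO M2): stack=[-11,7] mem=[0,0,9,0]
After op 7 (push 11): stack=[-11,7,11] mem=[0,0,9,0]
After op 8 (push 20): stack=[-11,7,11,20] mem=[0,0,9,0]
After op 9 (RCL M2): stack=[-11,7,11,20,9] mem=[0,0,9,0]
After op 10 (STO M0): stack=[-11,7,11,20] mem=[9,0,9,0]
After op 11 (RCL M2): stack=[-11,7,11,20,9] mem=[9,0,9,0]
After op 12 (RCL M0): stack=[-11,7,11,20,9,9] mem=[9,0,9,0]
After op 13 (*): stack=[-11,7,11,20,81] mem=[9,0,9,0]
After op 14 (/): stack=[-11,7,11,0] mem=[9,0,9,0]
After op 15 (/): stack=[-11,7,0] mem=[9,0,9,0]

Answer: [-11, 7, 0]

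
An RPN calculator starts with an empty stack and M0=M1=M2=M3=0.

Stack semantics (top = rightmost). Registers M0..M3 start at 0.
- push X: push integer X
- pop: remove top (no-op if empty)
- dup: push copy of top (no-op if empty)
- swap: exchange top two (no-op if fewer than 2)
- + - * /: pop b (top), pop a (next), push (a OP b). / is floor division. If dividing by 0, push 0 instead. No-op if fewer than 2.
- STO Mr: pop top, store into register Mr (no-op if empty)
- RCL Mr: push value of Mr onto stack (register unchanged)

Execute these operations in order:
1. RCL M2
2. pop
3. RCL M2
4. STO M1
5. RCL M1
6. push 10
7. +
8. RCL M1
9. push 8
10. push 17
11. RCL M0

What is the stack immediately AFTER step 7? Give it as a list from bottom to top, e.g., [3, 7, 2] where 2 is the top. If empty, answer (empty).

After op 1 (RCL M2): stack=[0] mem=[0,0,0,0]
After op 2 (pop): stack=[empty] mem=[0,0,0,0]
After op 3 (RCL M2): stack=[0] mem=[0,0,0,0]
After op 4 (STO M1): stack=[empty] mem=[0,0,0,0]
After op 5 (RCL M1): stack=[0] mem=[0,0,0,0]
After op 6 (push 10): stack=[0,10] mem=[0,0,0,0]
After op 7 (+): stack=[10] mem=[0,0,0,0]

[10]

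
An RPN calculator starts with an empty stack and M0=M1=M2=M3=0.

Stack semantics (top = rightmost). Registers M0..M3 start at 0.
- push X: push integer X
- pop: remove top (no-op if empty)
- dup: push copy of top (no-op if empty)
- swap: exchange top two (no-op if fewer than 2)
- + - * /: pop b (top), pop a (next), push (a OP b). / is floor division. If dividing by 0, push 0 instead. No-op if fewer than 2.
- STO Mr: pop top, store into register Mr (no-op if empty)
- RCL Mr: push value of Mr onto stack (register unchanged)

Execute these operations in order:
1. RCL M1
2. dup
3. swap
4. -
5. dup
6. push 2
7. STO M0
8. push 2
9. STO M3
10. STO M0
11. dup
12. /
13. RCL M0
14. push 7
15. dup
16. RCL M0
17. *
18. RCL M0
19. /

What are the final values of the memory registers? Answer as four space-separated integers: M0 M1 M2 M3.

Answer: 0 0 0 2

Derivation:
After op 1 (RCL M1): stack=[0] mem=[0,0,0,0]
After op 2 (dup): stack=[0,0] mem=[0,0,0,0]
After op 3 (swap): stack=[0,0] mem=[0,0,0,0]
After op 4 (-): stack=[0] mem=[0,0,0,0]
After op 5 (dup): stack=[0,0] mem=[0,0,0,0]
After op 6 (push 2): stack=[0,0,2] mem=[0,0,0,0]
After op 7 (STO M0): stack=[0,0] mem=[2,0,0,0]
After op 8 (push 2): stack=[0,0,2] mem=[2,0,0,0]
After op 9 (STO M3): stack=[0,0] mem=[2,0,0,2]
After op 10 (STO M0): stack=[0] mem=[0,0,0,2]
After op 11 (dup): stack=[0,0] mem=[0,0,0,2]
After op 12 (/): stack=[0] mem=[0,0,0,2]
After op 13 (RCL M0): stack=[0,0] mem=[0,0,0,2]
After op 14 (push 7): stack=[0,0,7] mem=[0,0,0,2]
After op 15 (dup): stack=[0,0,7,7] mem=[0,0,0,2]
After op 16 (RCL M0): stack=[0,0,7,7,0] mem=[0,0,0,2]
After op 17 (*): stack=[0,0,7,0] mem=[0,0,0,2]
After op 18 (RCL M0): stack=[0,0,7,0,0] mem=[0,0,0,2]
After op 19 (/): stack=[0,0,7,0] mem=[0,0,0,2]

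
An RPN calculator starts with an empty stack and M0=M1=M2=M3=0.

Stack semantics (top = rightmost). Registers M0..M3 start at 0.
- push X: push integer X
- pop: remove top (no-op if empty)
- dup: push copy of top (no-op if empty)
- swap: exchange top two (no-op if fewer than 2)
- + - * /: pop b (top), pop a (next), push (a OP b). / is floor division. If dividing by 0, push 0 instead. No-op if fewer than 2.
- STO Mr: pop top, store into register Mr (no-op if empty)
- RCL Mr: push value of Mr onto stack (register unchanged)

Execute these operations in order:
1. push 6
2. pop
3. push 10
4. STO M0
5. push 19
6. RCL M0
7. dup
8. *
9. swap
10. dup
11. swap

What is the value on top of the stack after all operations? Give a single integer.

After op 1 (push 6): stack=[6] mem=[0,0,0,0]
After op 2 (pop): stack=[empty] mem=[0,0,0,0]
After op 3 (push 10): stack=[10] mem=[0,0,0,0]
After op 4 (STO M0): stack=[empty] mem=[10,0,0,0]
After op 5 (push 19): stack=[19] mem=[10,0,0,0]
After op 6 (RCL M0): stack=[19,10] mem=[10,0,0,0]
After op 7 (dup): stack=[19,10,10] mem=[10,0,0,0]
After op 8 (*): stack=[19,100] mem=[10,0,0,0]
After op 9 (swap): stack=[100,19] mem=[10,0,0,0]
After op 10 (dup): stack=[100,19,19] mem=[10,0,0,0]
After op 11 (swap): stack=[100,19,19] mem=[10,0,0,0]

Answer: 19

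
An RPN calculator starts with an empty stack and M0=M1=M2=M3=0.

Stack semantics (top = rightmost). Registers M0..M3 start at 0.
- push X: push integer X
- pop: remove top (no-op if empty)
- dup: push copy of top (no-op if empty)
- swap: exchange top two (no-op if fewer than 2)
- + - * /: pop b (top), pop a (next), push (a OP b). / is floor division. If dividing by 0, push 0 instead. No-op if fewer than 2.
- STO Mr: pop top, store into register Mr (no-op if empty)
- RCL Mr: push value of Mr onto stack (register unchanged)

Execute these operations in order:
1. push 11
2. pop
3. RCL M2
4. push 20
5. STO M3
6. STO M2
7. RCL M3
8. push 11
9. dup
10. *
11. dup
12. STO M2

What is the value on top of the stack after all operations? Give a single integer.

Answer: 121

Derivation:
After op 1 (push 11): stack=[11] mem=[0,0,0,0]
After op 2 (pop): stack=[empty] mem=[0,0,0,0]
After op 3 (RCL M2): stack=[0] mem=[0,0,0,0]
After op 4 (push 20): stack=[0,20] mem=[0,0,0,0]
After op 5 (STO M3): stack=[0] mem=[0,0,0,20]
After op 6 (STO M2): stack=[empty] mem=[0,0,0,20]
After op 7 (RCL M3): stack=[20] mem=[0,0,0,20]
After op 8 (push 11): stack=[20,11] mem=[0,0,0,20]
After op 9 (dup): stack=[20,11,11] mem=[0,0,0,20]
After op 10 (*): stack=[20,121] mem=[0,0,0,20]
After op 11 (dup): stack=[20,121,121] mem=[0,0,0,20]
After op 12 (STO M2): stack=[20,121] mem=[0,0,121,20]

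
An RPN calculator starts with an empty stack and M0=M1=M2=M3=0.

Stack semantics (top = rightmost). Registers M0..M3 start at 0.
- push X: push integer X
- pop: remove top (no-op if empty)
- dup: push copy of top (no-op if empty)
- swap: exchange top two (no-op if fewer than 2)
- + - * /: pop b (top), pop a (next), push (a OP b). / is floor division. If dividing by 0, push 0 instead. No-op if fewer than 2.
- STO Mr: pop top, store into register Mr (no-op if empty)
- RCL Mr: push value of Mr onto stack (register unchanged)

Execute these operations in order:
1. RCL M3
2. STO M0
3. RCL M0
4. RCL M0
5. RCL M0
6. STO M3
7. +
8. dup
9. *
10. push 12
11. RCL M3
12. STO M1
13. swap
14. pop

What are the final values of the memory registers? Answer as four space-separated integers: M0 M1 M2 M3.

Answer: 0 0 0 0

Derivation:
After op 1 (RCL M3): stack=[0] mem=[0,0,0,0]
After op 2 (STO M0): stack=[empty] mem=[0,0,0,0]
After op 3 (RCL M0): stack=[0] mem=[0,0,0,0]
After op 4 (RCL M0): stack=[0,0] mem=[0,0,0,0]
After op 5 (RCL M0): stack=[0,0,0] mem=[0,0,0,0]
After op 6 (STO M3): stack=[0,0] mem=[0,0,0,0]
After op 7 (+): stack=[0] mem=[0,0,0,0]
After op 8 (dup): stack=[0,0] mem=[0,0,0,0]
After op 9 (*): stack=[0] mem=[0,0,0,0]
After op 10 (push 12): stack=[0,12] mem=[0,0,0,0]
After op 11 (RCL M3): stack=[0,12,0] mem=[0,0,0,0]
After op 12 (STO M1): stack=[0,12] mem=[0,0,0,0]
After op 13 (swap): stack=[12,0] mem=[0,0,0,0]
After op 14 (pop): stack=[12] mem=[0,0,0,0]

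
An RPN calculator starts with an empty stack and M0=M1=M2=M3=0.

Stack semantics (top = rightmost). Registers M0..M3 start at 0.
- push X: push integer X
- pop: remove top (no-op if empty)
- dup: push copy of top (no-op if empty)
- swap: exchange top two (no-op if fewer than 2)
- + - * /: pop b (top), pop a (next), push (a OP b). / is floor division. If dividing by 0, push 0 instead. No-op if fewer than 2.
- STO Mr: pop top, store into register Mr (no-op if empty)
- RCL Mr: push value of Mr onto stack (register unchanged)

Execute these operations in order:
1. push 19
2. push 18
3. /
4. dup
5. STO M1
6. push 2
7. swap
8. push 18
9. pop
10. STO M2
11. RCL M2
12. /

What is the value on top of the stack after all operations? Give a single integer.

Answer: 2

Derivation:
After op 1 (push 19): stack=[19] mem=[0,0,0,0]
After op 2 (push 18): stack=[19,18] mem=[0,0,0,0]
After op 3 (/): stack=[1] mem=[0,0,0,0]
After op 4 (dup): stack=[1,1] mem=[0,0,0,0]
After op 5 (STO M1): stack=[1] mem=[0,1,0,0]
After op 6 (push 2): stack=[1,2] mem=[0,1,0,0]
After op 7 (swap): stack=[2,1] mem=[0,1,0,0]
After op 8 (push 18): stack=[2,1,18] mem=[0,1,0,0]
After op 9 (pop): stack=[2,1] mem=[0,1,0,0]
After op 10 (STO M2): stack=[2] mem=[0,1,1,0]
After op 11 (RCL M2): stack=[2,1] mem=[0,1,1,0]
After op 12 (/): stack=[2] mem=[0,1,1,0]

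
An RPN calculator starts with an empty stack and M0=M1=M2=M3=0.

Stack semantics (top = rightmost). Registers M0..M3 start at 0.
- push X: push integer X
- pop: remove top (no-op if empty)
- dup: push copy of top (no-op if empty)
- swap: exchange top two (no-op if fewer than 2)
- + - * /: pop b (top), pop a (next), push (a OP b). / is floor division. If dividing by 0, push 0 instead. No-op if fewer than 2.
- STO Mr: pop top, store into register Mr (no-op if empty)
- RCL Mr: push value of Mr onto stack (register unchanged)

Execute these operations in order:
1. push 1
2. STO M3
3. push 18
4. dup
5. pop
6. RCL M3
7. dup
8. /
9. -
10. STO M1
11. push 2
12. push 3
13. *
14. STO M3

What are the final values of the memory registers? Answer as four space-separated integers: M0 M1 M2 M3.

After op 1 (push 1): stack=[1] mem=[0,0,0,0]
After op 2 (STO M3): stack=[empty] mem=[0,0,0,1]
After op 3 (push 18): stack=[18] mem=[0,0,0,1]
After op 4 (dup): stack=[18,18] mem=[0,0,0,1]
After op 5 (pop): stack=[18] mem=[0,0,0,1]
After op 6 (RCL M3): stack=[18,1] mem=[0,0,0,1]
After op 7 (dup): stack=[18,1,1] mem=[0,0,0,1]
After op 8 (/): stack=[18,1] mem=[0,0,0,1]
After op 9 (-): stack=[17] mem=[0,0,0,1]
After op 10 (STO M1): stack=[empty] mem=[0,17,0,1]
After op 11 (push 2): stack=[2] mem=[0,17,0,1]
After op 12 (push 3): stack=[2,3] mem=[0,17,0,1]
After op 13 (*): stack=[6] mem=[0,17,0,1]
After op 14 (STO M3): stack=[empty] mem=[0,17,0,6]

Answer: 0 17 0 6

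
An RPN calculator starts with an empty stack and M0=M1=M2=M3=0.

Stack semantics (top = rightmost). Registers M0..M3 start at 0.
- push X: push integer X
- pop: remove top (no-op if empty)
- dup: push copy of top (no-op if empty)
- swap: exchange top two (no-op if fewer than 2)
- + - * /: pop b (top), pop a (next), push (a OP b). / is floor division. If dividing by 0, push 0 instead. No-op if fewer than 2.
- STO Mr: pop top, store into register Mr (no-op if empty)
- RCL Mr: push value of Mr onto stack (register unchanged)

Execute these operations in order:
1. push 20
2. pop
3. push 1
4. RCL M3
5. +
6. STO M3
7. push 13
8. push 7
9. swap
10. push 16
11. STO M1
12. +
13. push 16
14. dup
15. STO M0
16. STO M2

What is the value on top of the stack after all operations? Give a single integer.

After op 1 (push 20): stack=[20] mem=[0,0,0,0]
After op 2 (pop): stack=[empty] mem=[0,0,0,0]
After op 3 (push 1): stack=[1] mem=[0,0,0,0]
After op 4 (RCL M3): stack=[1,0] mem=[0,0,0,0]
After op 5 (+): stack=[1] mem=[0,0,0,0]
After op 6 (STO M3): stack=[empty] mem=[0,0,0,1]
After op 7 (push 13): stack=[13] mem=[0,0,0,1]
After op 8 (push 7): stack=[13,7] mem=[0,0,0,1]
After op 9 (swap): stack=[7,13] mem=[0,0,0,1]
After op 10 (push 16): stack=[7,13,16] mem=[0,0,0,1]
After op 11 (STO M1): stack=[7,13] mem=[0,16,0,1]
After op 12 (+): stack=[20] mem=[0,16,0,1]
After op 13 (push 16): stack=[20,16] mem=[0,16,0,1]
After op 14 (dup): stack=[20,16,16] mem=[0,16,0,1]
After op 15 (STO M0): stack=[20,16] mem=[16,16,0,1]
After op 16 (STO M2): stack=[20] mem=[16,16,16,1]

Answer: 20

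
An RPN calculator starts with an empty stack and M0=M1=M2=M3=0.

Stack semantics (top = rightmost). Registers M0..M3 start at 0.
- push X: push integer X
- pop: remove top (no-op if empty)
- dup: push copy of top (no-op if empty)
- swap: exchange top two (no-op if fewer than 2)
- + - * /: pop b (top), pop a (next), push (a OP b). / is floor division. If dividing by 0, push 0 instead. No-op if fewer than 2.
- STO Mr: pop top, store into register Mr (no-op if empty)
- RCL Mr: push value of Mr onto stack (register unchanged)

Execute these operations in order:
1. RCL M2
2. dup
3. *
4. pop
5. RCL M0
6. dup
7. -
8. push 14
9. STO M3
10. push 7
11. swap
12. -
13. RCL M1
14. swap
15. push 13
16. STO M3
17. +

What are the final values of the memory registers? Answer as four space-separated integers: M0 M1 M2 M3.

After op 1 (RCL M2): stack=[0] mem=[0,0,0,0]
After op 2 (dup): stack=[0,0] mem=[0,0,0,0]
After op 3 (*): stack=[0] mem=[0,0,0,0]
After op 4 (pop): stack=[empty] mem=[0,0,0,0]
After op 5 (RCL M0): stack=[0] mem=[0,0,0,0]
After op 6 (dup): stack=[0,0] mem=[0,0,0,0]
After op 7 (-): stack=[0] mem=[0,0,0,0]
After op 8 (push 14): stack=[0,14] mem=[0,0,0,0]
After op 9 (STO M3): stack=[0] mem=[0,0,0,14]
After op 10 (push 7): stack=[0,7] mem=[0,0,0,14]
After op 11 (swap): stack=[7,0] mem=[0,0,0,14]
After op 12 (-): stack=[7] mem=[0,0,0,14]
After op 13 (RCL M1): stack=[7,0] mem=[0,0,0,14]
After op 14 (swap): stack=[0,7] mem=[0,0,0,14]
After op 15 (push 13): stack=[0,7,13] mem=[0,0,0,14]
After op 16 (STO M3): stack=[0,7] mem=[0,0,0,13]
After op 17 (+): stack=[7] mem=[0,0,0,13]

Answer: 0 0 0 13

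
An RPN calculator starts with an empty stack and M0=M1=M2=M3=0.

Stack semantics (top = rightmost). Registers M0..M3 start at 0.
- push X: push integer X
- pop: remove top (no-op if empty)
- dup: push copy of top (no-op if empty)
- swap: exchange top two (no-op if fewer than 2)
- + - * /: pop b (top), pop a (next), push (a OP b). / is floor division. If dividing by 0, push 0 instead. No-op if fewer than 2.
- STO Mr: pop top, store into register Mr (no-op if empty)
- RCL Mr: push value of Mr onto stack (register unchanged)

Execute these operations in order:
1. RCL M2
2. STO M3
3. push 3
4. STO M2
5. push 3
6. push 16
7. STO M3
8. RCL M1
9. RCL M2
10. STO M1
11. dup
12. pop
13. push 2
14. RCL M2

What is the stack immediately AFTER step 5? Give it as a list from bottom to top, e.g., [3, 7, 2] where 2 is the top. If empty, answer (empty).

After op 1 (RCL M2): stack=[0] mem=[0,0,0,0]
After op 2 (STO M3): stack=[empty] mem=[0,0,0,0]
After op 3 (push 3): stack=[3] mem=[0,0,0,0]
After op 4 (STO M2): stack=[empty] mem=[0,0,3,0]
After op 5 (push 3): stack=[3] mem=[0,0,3,0]

[3]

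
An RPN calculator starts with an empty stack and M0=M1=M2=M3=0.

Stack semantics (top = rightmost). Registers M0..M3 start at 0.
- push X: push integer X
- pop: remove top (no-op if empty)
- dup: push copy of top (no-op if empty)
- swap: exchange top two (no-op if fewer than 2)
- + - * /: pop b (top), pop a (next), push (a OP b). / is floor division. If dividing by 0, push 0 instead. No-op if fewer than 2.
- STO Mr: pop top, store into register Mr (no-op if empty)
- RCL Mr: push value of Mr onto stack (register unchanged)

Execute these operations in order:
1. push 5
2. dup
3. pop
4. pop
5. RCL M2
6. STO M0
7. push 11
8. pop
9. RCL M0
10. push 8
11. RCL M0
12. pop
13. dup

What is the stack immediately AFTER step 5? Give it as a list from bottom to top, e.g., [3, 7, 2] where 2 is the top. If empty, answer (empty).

After op 1 (push 5): stack=[5] mem=[0,0,0,0]
After op 2 (dup): stack=[5,5] mem=[0,0,0,0]
After op 3 (pop): stack=[5] mem=[0,0,0,0]
After op 4 (pop): stack=[empty] mem=[0,0,0,0]
After op 5 (RCL M2): stack=[0] mem=[0,0,0,0]

[0]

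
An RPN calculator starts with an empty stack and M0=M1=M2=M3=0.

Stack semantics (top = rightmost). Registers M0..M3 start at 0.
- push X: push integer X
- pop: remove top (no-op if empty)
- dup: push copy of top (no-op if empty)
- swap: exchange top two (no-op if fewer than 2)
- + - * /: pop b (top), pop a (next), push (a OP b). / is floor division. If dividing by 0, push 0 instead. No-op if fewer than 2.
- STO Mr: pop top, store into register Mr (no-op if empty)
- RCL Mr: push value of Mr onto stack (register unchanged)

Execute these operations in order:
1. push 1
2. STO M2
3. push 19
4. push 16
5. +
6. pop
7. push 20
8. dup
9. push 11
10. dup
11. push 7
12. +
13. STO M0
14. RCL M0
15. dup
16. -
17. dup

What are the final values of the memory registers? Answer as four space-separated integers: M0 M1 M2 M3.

Answer: 18 0 1 0

Derivation:
After op 1 (push 1): stack=[1] mem=[0,0,0,0]
After op 2 (STO M2): stack=[empty] mem=[0,0,1,0]
After op 3 (push 19): stack=[19] mem=[0,0,1,0]
After op 4 (push 16): stack=[19,16] mem=[0,0,1,0]
After op 5 (+): stack=[35] mem=[0,0,1,0]
After op 6 (pop): stack=[empty] mem=[0,0,1,0]
After op 7 (push 20): stack=[20] mem=[0,0,1,0]
After op 8 (dup): stack=[20,20] mem=[0,0,1,0]
After op 9 (push 11): stack=[20,20,11] mem=[0,0,1,0]
After op 10 (dup): stack=[20,20,11,11] mem=[0,0,1,0]
After op 11 (push 7): stack=[20,20,11,11,7] mem=[0,0,1,0]
After op 12 (+): stack=[20,20,11,18] mem=[0,0,1,0]
After op 13 (STO M0): stack=[20,20,11] mem=[18,0,1,0]
After op 14 (RCL M0): stack=[20,20,11,18] mem=[18,0,1,0]
After op 15 (dup): stack=[20,20,11,18,18] mem=[18,0,1,0]
After op 16 (-): stack=[20,20,11,0] mem=[18,0,1,0]
After op 17 (dup): stack=[20,20,11,0,0] mem=[18,0,1,0]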